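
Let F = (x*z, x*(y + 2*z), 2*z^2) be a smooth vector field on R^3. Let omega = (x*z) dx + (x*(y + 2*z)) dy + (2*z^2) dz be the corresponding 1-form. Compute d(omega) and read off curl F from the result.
d(omega) = (-2*x) dy ∧ dz + (x) dz ∧ dx + (y + 2*z) dx ∧ dy; curl F = (-2*x, x, y + 2*z)

d omega = sum_{i<j} (∂f_j/∂x_i - ∂f_i/∂x_j) dx_i ∧ dx_j. Under the identification (dy ∧ dz, dz ∧ dx, dx ∧ dy) ↔ (e_x, e_y, e_z), the coefficients are exactly the components of curl F. Compute:
  ∂R/∂y - ∂Q/∂z = (0) - (2*x) = -2*x
  ∂P/∂z - ∂R/∂x = (x) - (0) = x
  ∂Q/∂x - ∂P/∂y = (y + 2*z) - (0) = y + 2*z.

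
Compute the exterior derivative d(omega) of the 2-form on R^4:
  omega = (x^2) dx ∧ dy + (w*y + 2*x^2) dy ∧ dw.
d(omega) = (4*x) dx ∧ dy ∧ dw

For a 2-form omega = sum_{i<j} g_{ij} dx_i ∧ dx_j, the exterior derivative is
  d(omega) = sum_{i<j} d(g_{ij}) ∧ dx_i ∧ dx_j = sum_{i<j, k} (∂g_{ij}/∂x_k) dx_k ∧ dx_i ∧ dx_j.
Expand each term, using dx_k ∧ dx_i ∧ dx_j = sgn(permutation) dx_{(a)} ∧ dx_{(b)} ∧ dx_{(c)} with (a < b < c) sorted:
  d(w*y + 2*x^2) includes (∂/∂x)(w*y + 2*x^2) dx = (4*x) dx, which multiplied by dy ∧ dw gives (4*x) dx ∧ dy ∧ dw
Collecting like 3-forms: d(omega) = (4*x) dx ∧ dy ∧ dw.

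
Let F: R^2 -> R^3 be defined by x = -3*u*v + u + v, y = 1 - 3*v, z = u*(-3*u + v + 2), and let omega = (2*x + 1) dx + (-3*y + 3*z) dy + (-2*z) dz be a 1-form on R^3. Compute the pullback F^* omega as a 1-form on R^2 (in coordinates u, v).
F^* omega = (-36*u^3 + 18*u^2*v + 36*u^2 + 16*u*v^2 - 20*u*v - 6*u - 6*v^2 - v + 1) du + (6*u^3 + 16*u^2*v + 17*u^2 - 21*u*v - 19*u - 25*v + 10) dv

Using F^*(f dg) = (f ∘ F) d(g ∘ F), substitute each coordinate x_i by F_i(u, v) in f_i, and replace dx_i by d F_i = (∂F_i/∂u) du + (∂F_i/∂v) dv.
  For the x component: f_1(F) = -6*u*v + 2*u + 2*v + 1; d F_1 = (1 - 3*v) du + (1 - 3*u) dv
  For the y component: f_2(F) = -9*u^2 + 3*u*v + 6*u + 9*v - 3; d F_2 = (0) du + (-3) dv
  For the z component: f_3(F) = 2*u*(3*u - v - 2); d F_3 = (-6*u + v + 2) du + (u) dv
Combining and collecting du, dv coefficients:
  coeff of du: -36*u^3 + 18*u^2*v + 36*u^2 + 16*u*v^2 - 20*u*v - 6*u - 6*v^2 - v + 1
  coeff of dv: 6*u^3 + 16*u^2*v + 17*u^2 - 21*u*v - 19*u - 25*v + 10
F^* omega = (-36*u^3 + 18*u^2*v + 36*u^2 + 16*u*v^2 - 20*u*v - 6*u - 6*v^2 - v + 1) du + (6*u^3 + 16*u^2*v + 17*u^2 - 21*u*v - 19*u - 25*v + 10) dv.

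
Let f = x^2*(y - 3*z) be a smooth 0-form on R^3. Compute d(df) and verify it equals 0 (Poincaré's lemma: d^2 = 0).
d(df) = 0

Step 1: df = sum_i (∂f/∂x_i) dx_i = (2*x*(y - 3*z)) dx + (x^2) dy + (-3*x^2) dz.
Step 2: Apply d again. Using the 1-form formula, the coefficient of dx ∧ dy in d(df) is ∂^2 f/∂x ∂y - ∂^2 f/∂y ∂x = (2*x) - (2*x) = 0 (equality of mixed partials for smooth f).
Similarly for dx ∧ dz and dy ∧ dz — all coefficients vanish. So d(df) = 0.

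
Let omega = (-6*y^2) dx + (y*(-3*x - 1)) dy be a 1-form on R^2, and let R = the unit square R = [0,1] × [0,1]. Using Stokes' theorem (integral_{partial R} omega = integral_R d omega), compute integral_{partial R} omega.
integral_(partial R) omega = 9/2

Stokes: integral_partial_R omega = integral_R d omega with d omega = (∂Q/∂x - ∂P/∂y) dx ∧ dy.
  ∂Q/∂x = -3*y
  ∂P/∂y = -12*y
  integrand = ∂Q/∂x - ∂P/∂y = 9*y.
Integrating over R: integral_0^1 integral_0^1 (9*y) dx dy = 9/2.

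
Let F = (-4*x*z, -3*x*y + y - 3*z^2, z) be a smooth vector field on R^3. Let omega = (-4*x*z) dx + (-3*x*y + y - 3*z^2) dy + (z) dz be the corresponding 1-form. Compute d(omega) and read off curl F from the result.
d(omega) = (6*z) dy ∧ dz + (-4*x) dz ∧ dx + (-3*y) dx ∧ dy; curl F = (6*z, -4*x, -3*y)

d omega = sum_{i<j} (∂f_j/∂x_i - ∂f_i/∂x_j) dx_i ∧ dx_j. Under the identification (dy ∧ dz, dz ∧ dx, dx ∧ dy) ↔ (e_x, e_y, e_z), the coefficients are exactly the components of curl F. Compute:
  ∂R/∂y - ∂Q/∂z = (0) - (-6*z) = 6*z
  ∂P/∂z - ∂R/∂x = (-4*x) - (0) = -4*x
  ∂Q/∂x - ∂P/∂y = (-3*y) - (0) = -3*y.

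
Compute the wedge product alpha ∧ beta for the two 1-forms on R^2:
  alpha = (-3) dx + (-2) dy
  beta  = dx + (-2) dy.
alpha ∧ beta = (8) dx ∧ dy

Distribute the wedge, using dx_i ∧ dx_j = -dx_j ∧ dx_i and dx_i ∧ dx_i = 0. For each pair (i, j) with i < j, the coefficient of dx_i ∧ dx_j in alpha ∧ beta is (alpha_i * beta_j - alpha_j * beta_i). Collecting: alpha ∧ beta = (8) dx ∧ dy.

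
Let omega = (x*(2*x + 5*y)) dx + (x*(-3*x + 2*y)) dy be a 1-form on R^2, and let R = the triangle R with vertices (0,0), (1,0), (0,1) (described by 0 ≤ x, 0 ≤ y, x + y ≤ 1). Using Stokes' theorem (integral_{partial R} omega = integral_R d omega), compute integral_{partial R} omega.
integral_(partial R) omega = -3/2

Stokes: integral_partial_R omega = integral_R d omega with d omega = (∂Q/∂x - ∂P/∂y) dx ∧ dy.
  ∂Q/∂x = -6*x + 2*y
  ∂P/∂y = 5*x
  integrand = ∂Q/∂x - ∂P/∂y = -11*x + 2*y.
Integrating over R: integral_0^1 integral_0^{1-x} (-11*x + 2*y) dy dx = -3/2.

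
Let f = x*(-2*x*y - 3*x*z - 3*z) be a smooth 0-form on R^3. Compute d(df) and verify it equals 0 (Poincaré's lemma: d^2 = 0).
d(df) = 0

Step 1: df = sum_i (∂f/∂x_i) dx_i = (-4*x*y - 6*x*z - 3*z) dx + (-2*x^2) dy + (3*x*(-x - 1)) dz.
Step 2: Apply d again. Using the 1-form formula, the coefficient of dx ∧ dy in d(df) is ∂^2 f/∂x ∂y - ∂^2 f/∂y ∂x = (-4*x) - (-4*x) = 0 (equality of mixed partials for smooth f).
Similarly for dx ∧ dz and dy ∧ dz — all coefficients vanish. So d(df) = 0.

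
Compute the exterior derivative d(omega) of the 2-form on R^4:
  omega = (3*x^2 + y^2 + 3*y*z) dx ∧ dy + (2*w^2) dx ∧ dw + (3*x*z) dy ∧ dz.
d(omega) = (3*y + 3*z) dx ∧ dy ∧ dz

For a 2-form omega = sum_{i<j} g_{ij} dx_i ∧ dx_j, the exterior derivative is
  d(omega) = sum_{i<j} d(g_{ij}) ∧ dx_i ∧ dx_j = sum_{i<j, k} (∂g_{ij}/∂x_k) dx_k ∧ dx_i ∧ dx_j.
Expand each term, using dx_k ∧ dx_i ∧ dx_j = sgn(permutation) dx_{(a)} ∧ dx_{(b)} ∧ dx_{(c)} with (a < b < c) sorted:
  d(3*x^2 + y^2 + 3*y*z) includes (∂/∂z)(3*x^2 + y^2 + 3*y*z) dz = (3*y) dz, which multiplied by dx ∧ dy gives (3*y) dx ∧ dy ∧ dz
  d(3*x*z) includes (∂/∂x)(3*x*z) dx = (3*z) dx, which multiplied by dy ∧ dz gives (3*z) dx ∧ dy ∧ dz
Collecting like 3-forms: d(omega) = (3*y + 3*z) dx ∧ dy ∧ dz.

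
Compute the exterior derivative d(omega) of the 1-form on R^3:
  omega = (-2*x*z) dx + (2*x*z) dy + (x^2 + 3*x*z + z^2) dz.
d(omega) = (2*z) dx ∧ dy + (4*x + 3*z) dx ∧ dz + (-2*x) dy ∧ dz

For a 1-form omega = sum_i f_i dx_i, the exterior derivative is
  d(omega) = sum_{i < j} (∂f_j/∂x_i - ∂f_i/∂x_j) dx_i ∧ dx_j.
  coefficient of dx ∧ dy: ∂f_2/∂x - ∂f_1/∂y = ∂(2*x*z)/∂x - ∂(-2*x*z)/∂y = 2*z
  coefficient of dx ∧ dz: ∂f_3/∂x - ∂f_1/∂z = ∂(x^2 + 3*x*z + z^2)/∂x - ∂(-2*x*z)/∂z = 4*x + 3*z
  coefficient of dy ∧ dz: ∂f_3/∂y - ∂f_2/∂z = ∂(x^2 + 3*x*z + z^2)/∂y - ∂(2*x*z)/∂z = -2*x
Assembling: d(omega) = (2*z) dx ∧ dy + (4*x + 3*z) dx ∧ dz + (-2*x) dy ∧ dz.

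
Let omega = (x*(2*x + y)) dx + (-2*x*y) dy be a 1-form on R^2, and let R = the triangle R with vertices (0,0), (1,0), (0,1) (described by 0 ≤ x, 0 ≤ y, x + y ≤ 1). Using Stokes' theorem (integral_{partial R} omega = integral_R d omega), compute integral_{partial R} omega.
integral_(partial R) omega = -1/2

Stokes: integral_partial_R omega = integral_R d omega with d omega = (∂Q/∂x - ∂P/∂y) dx ∧ dy.
  ∂Q/∂x = -2*y
  ∂P/∂y = x
  integrand = ∂Q/∂x - ∂P/∂y = -x - 2*y.
Integrating over R: integral_0^1 integral_0^{1-x} (-x - 2*y) dy dx = -1/2.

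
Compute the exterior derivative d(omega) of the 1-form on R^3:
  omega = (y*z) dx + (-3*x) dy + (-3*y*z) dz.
d(omega) = (-z - 3) dx ∧ dy + (-y) dx ∧ dz + (-3*z) dy ∧ dz

For a 1-form omega = sum_i f_i dx_i, the exterior derivative is
  d(omega) = sum_{i < j} (∂f_j/∂x_i - ∂f_i/∂x_j) dx_i ∧ dx_j.
  coefficient of dx ∧ dy: ∂f_2/∂x - ∂f_1/∂y = ∂(-3*x)/∂x - ∂(y*z)/∂y = -z - 3
  coefficient of dx ∧ dz: ∂f_3/∂x - ∂f_1/∂z = ∂(-3*y*z)/∂x - ∂(y*z)/∂z = -y
  coefficient of dy ∧ dz: ∂f_3/∂y - ∂f_2/∂z = ∂(-3*y*z)/∂y - ∂(-3*x)/∂z = -3*z
Assembling: d(omega) = (-z - 3) dx ∧ dy + (-y) dx ∧ dz + (-3*z) dy ∧ dz.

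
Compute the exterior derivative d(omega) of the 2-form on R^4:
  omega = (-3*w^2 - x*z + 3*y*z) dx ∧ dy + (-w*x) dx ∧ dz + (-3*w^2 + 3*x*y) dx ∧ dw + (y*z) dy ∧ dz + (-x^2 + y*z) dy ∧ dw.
d(omega) = (-x + 3*y) dx ∧ dy ∧ dz + (-6*w - 5*x) dx ∧ dy ∧ dw + (-x) dx ∧ dz ∧ dw + (-y) dy ∧ dz ∧ dw

For a 2-form omega = sum_{i<j} g_{ij} dx_i ∧ dx_j, the exterior derivative is
  d(omega) = sum_{i<j} d(g_{ij}) ∧ dx_i ∧ dx_j = sum_{i<j, k} (∂g_{ij}/∂x_k) dx_k ∧ dx_i ∧ dx_j.
Expand each term, using dx_k ∧ dx_i ∧ dx_j = sgn(permutation) dx_{(a)} ∧ dx_{(b)} ∧ dx_{(c)} with (a < b < c) sorted:
  d(-3*w^2 - x*z + 3*y*z) includes (∂/∂z)(-3*w^2 - x*z + 3*y*z) dz = (-x + 3*y) dz, which multiplied by dx ∧ dy gives (-x + 3*y) dx ∧ dy ∧ dz
  d(-3*w^2 - x*z + 3*y*z) includes (∂/∂w)(-3*w^2 - x*z + 3*y*z) dw = (-6*w) dw, which multiplied by dx ∧ dy gives (-6*w) dx ∧ dy ∧ dw
  d(-w*x) includes (∂/∂w)(-w*x) dw = (-x) dw, which multiplied by dx ∧ dz gives (-x) dx ∧ dz ∧ dw
  d(-3*w^2 + 3*x*y) includes (∂/∂y)(-3*w^2 + 3*x*y) dy = (3*x) dy, which multiplied by dx ∧ dw gives (-3*x) dx ∧ dy ∧ dw
  d(-x^2 + y*z) includes (∂/∂x)(-x^2 + y*z) dx = (-2*x) dx, which multiplied by dy ∧ dw gives (-2*x) dx ∧ dy ∧ dw
  d(-x^2 + y*z) includes (∂/∂z)(-x^2 + y*z) dz = (y) dz, which multiplied by dy ∧ dw gives (-y) dy ∧ dz ∧ dw
Collecting like 3-forms: d(omega) = (-x + 3*y) dx ∧ dy ∧ dz + (-6*w - 5*x) dx ∧ dy ∧ dw + (-x) dx ∧ dz ∧ dw + (-y) dy ∧ dz ∧ dw.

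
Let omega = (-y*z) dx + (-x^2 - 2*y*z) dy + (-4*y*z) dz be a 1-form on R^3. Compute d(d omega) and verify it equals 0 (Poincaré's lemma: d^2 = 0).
d(d omega) = 0

Step 1: d omega = sum_{i<j} (∂f_j/∂x_i - ∂f_i/∂x_j) dx_i ∧ dx_j:
  coeff of dx ∧ dy: -2*x + z
  coeff of dx ∧ dz: y
  coeff of dy ∧ dz: 2*y - 4*z
Step 2: Apply d again to each 2-form coefficient. The only possible 3-form in R^3 is dx ∧ dy ∧ dz, with coefficient
  ∂(coeff of dy∧dz)/∂x - ∂(coeff of dx∧dz)/∂y + ∂(coeff of dx∧dy)/∂z
  = ∂/∂x (2*y - 4*z) - ∂/∂y (y) + ∂/∂z (-2*x + z).
Each of these terms simplifies to sums of mixed partials that cancel in pairs. The result is 0 (by equality of mixed partials for smooth functions — Schwarz / Clairaut).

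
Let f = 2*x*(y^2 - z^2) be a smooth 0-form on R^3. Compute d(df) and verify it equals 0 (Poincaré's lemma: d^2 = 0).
d(df) = 0

Step 1: df = sum_i (∂f/∂x_i) dx_i = (2*y^2 - 2*z^2) dx + (4*x*y) dy + (-4*x*z) dz.
Step 2: Apply d again. Using the 1-form formula, the coefficient of dx ∧ dy in d(df) is ∂^2 f/∂x ∂y - ∂^2 f/∂y ∂x = (4*y) - (4*y) = 0 (equality of mixed partials for smooth f).
Similarly for dx ∧ dz and dy ∧ dz — all coefficients vanish. So d(df) = 0.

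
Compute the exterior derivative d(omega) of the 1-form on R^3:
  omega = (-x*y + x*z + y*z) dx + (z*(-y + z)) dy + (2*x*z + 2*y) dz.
d(omega) = (x - z) dx ∧ dy + (-x - y + 2*z) dx ∧ dz + (y - 2*z + 2) dy ∧ dz

For a 1-form omega = sum_i f_i dx_i, the exterior derivative is
  d(omega) = sum_{i < j} (∂f_j/∂x_i - ∂f_i/∂x_j) dx_i ∧ dx_j.
  coefficient of dx ∧ dy: ∂f_2/∂x - ∂f_1/∂y = ∂(z*(-y + z))/∂x - ∂(-x*y + x*z + y*z)/∂y = x - z
  coefficient of dx ∧ dz: ∂f_3/∂x - ∂f_1/∂z = ∂(2*x*z + 2*y)/∂x - ∂(-x*y + x*z + y*z)/∂z = -x - y + 2*z
  coefficient of dy ∧ dz: ∂f_3/∂y - ∂f_2/∂z = ∂(2*x*z + 2*y)/∂y - ∂(z*(-y + z))/∂z = y - 2*z + 2
Assembling: d(omega) = (x - z) dx ∧ dy + (-x - y + 2*z) dx ∧ dz + (y - 2*z + 2) dy ∧ dz.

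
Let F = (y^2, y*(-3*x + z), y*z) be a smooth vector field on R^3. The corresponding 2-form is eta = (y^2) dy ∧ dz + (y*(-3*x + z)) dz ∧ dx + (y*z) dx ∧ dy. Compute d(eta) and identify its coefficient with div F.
d(eta) = (-3*x + y + z) dx ∧ dy ∧ dz; div F = -3*x + y + z

For a 2-form in R^3 of the form above, applying d gives a 3-form with coefficient ∂P/∂x + ∂Q/∂y + ∂R/∂z:
  ∂P/∂x = 0
  ∂Q/∂y = -3*x + z
  ∂R/∂z = y
Sum = -3*x + y + z, which is exactly div F.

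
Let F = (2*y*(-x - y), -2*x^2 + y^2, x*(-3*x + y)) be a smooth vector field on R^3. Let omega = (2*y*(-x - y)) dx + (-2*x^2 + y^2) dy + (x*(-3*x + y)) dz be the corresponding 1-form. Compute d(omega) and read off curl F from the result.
d(omega) = (x) dy ∧ dz + (6*x - y) dz ∧ dx + (-2*x + 4*y) dx ∧ dy; curl F = (x, 6*x - y, -2*x + 4*y)

d omega = sum_{i<j} (∂f_j/∂x_i - ∂f_i/∂x_j) dx_i ∧ dx_j. Under the identification (dy ∧ dz, dz ∧ dx, dx ∧ dy) ↔ (e_x, e_y, e_z), the coefficients are exactly the components of curl F. Compute:
  ∂R/∂y - ∂Q/∂z = (x) - (0) = x
  ∂P/∂z - ∂R/∂x = (0) - (-6*x + y) = 6*x - y
  ∂Q/∂x - ∂P/∂y = (-4*x) - (-2*x - 4*y) = -2*x + 4*y.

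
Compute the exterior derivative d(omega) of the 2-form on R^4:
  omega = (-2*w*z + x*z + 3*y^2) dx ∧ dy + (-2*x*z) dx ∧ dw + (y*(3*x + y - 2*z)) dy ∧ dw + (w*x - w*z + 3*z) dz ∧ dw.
d(omega) = (-2*w + x) dx ∧ dy ∧ dz + (3*y - 2*z) dx ∧ dy ∧ dw + (w + 2*x) dx ∧ dz ∧ dw + (2*y) dy ∧ dz ∧ dw

For a 2-form omega = sum_{i<j} g_{ij} dx_i ∧ dx_j, the exterior derivative is
  d(omega) = sum_{i<j} d(g_{ij}) ∧ dx_i ∧ dx_j = sum_{i<j, k} (∂g_{ij}/∂x_k) dx_k ∧ dx_i ∧ dx_j.
Expand each term, using dx_k ∧ dx_i ∧ dx_j = sgn(permutation) dx_{(a)} ∧ dx_{(b)} ∧ dx_{(c)} with (a < b < c) sorted:
  d(-2*w*z + x*z + 3*y^2) includes (∂/∂z)(-2*w*z + x*z + 3*y^2) dz = (-2*w + x) dz, which multiplied by dx ∧ dy gives (-2*w + x) dx ∧ dy ∧ dz
  d(-2*w*z + x*z + 3*y^2) includes (∂/∂w)(-2*w*z + x*z + 3*y^2) dw = (-2*z) dw, which multiplied by dx ∧ dy gives (-2*z) dx ∧ dy ∧ dw
  d(-2*x*z) includes (∂/∂z)(-2*x*z) dz = (-2*x) dz, which multiplied by dx ∧ dw gives (2*x) dx ∧ dz ∧ dw
  d(y*(3*x + y - 2*z)) includes (∂/∂x)(y*(3*x + y - 2*z)) dx = (3*y) dx, which multiplied by dy ∧ dw gives (3*y) dx ∧ dy ∧ dw
  d(y*(3*x + y - 2*z)) includes (∂/∂z)(y*(3*x + y - 2*z)) dz = (-2*y) dz, which multiplied by dy ∧ dw gives (2*y) dy ∧ dz ∧ dw
  d(w*x - w*z + 3*z) includes (∂/∂x)(w*x - w*z + 3*z) dx = (w) dx, which multiplied by dz ∧ dw gives (w) dx ∧ dz ∧ dw
Collecting like 3-forms: d(omega) = (-2*w + x) dx ∧ dy ∧ dz + (3*y - 2*z) dx ∧ dy ∧ dw + (w + 2*x) dx ∧ dz ∧ dw + (2*y) dy ∧ dz ∧ dw.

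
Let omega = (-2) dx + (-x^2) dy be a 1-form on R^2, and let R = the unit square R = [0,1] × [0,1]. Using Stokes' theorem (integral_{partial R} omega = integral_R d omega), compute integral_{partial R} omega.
integral_(partial R) omega = -1

Stokes: integral_partial_R omega = integral_R d omega with d omega = (∂Q/∂x - ∂P/∂y) dx ∧ dy.
  ∂Q/∂x = -2*x
  ∂P/∂y = 0
  integrand = ∂Q/∂x - ∂P/∂y = -2*x.
Integrating over R: integral_0^1 integral_0^1 (-2*x) dx dy = -1.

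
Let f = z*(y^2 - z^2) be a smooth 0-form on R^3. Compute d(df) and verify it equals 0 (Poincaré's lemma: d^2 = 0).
d(df) = 0

Step 1: df = sum_i (∂f/∂x_i) dx_i = (0) dx + (2*y*z) dy + (y^2 - 3*z^2) dz.
Step 2: Apply d again. Using the 1-form formula, the coefficient of dx ∧ dy in d(df) is ∂^2 f/∂x ∂y - ∂^2 f/∂y ∂x = (0) - (0) = 0 (equality of mixed partials for smooth f).
Similarly for dx ∧ dz and dy ∧ dz — all coefficients vanish. So d(df) = 0.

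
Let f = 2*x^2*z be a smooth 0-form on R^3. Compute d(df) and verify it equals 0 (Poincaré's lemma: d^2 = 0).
d(df) = 0

Step 1: df = sum_i (∂f/∂x_i) dx_i = (4*x*z) dx + (0) dy + (2*x^2) dz.
Step 2: Apply d again. Using the 1-form formula, the coefficient of dx ∧ dy in d(df) is ∂^2 f/∂x ∂y - ∂^2 f/∂y ∂x = (0) - (0) = 0 (equality of mixed partials for smooth f).
Similarly for dx ∧ dz and dy ∧ dz — all coefficients vanish. So d(df) = 0.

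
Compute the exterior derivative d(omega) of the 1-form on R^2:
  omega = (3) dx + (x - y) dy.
d(omega) = (1) dx ∧ dy

For a 1-form omega = sum_i f_i dx_i, the exterior derivative is
  d(omega) = sum_{i < j} (∂f_j/∂x_i - ∂f_i/∂x_j) dx_i ∧ dx_j.
  coefficient of dx ∧ dy: ∂f_2/∂x - ∂f_1/∂y = ∂(x - y)/∂x - ∂(3)/∂y = 1
Assembling: d(omega) = (1) dx ∧ dy.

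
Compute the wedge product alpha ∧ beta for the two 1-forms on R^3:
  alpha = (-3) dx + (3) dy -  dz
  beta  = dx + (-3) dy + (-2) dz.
alpha ∧ beta = (6) dx ∧ dy + (7) dx ∧ dz + (-9) dy ∧ dz

Distribute the wedge, using dx_i ∧ dx_j = -dx_j ∧ dx_i and dx_i ∧ dx_i = 0. For each pair (i, j) with i < j, the coefficient of dx_i ∧ dx_j in alpha ∧ beta is (alpha_i * beta_j - alpha_j * beta_i). Collecting: alpha ∧ beta = (6) dx ∧ dy + (7) dx ∧ dz + (-9) dy ∧ dz.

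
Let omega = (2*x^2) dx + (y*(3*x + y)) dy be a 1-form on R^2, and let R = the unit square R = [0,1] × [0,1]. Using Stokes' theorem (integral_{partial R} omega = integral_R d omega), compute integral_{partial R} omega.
integral_(partial R) omega = 3/2

Stokes: integral_partial_R omega = integral_R d omega with d omega = (∂Q/∂x - ∂P/∂y) dx ∧ dy.
  ∂Q/∂x = 3*y
  ∂P/∂y = 0
  integrand = ∂Q/∂x - ∂P/∂y = 3*y.
Integrating over R: integral_0^1 integral_0^1 (3*y) dx dy = 3/2.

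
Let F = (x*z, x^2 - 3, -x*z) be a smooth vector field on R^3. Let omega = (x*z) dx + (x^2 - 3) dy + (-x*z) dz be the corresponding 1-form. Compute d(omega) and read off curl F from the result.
d(omega) = (0) dy ∧ dz + (x + z) dz ∧ dx + (2*x) dx ∧ dy; curl F = (0, x + z, 2*x)

d omega = sum_{i<j} (∂f_j/∂x_i - ∂f_i/∂x_j) dx_i ∧ dx_j. Under the identification (dy ∧ dz, dz ∧ dx, dx ∧ dy) ↔ (e_x, e_y, e_z), the coefficients are exactly the components of curl F. Compute:
  ∂R/∂y - ∂Q/∂z = (0) - (0) = 0
  ∂P/∂z - ∂R/∂x = (x) - (-z) = x + z
  ∂Q/∂x - ∂P/∂y = (2*x) - (0) = 2*x.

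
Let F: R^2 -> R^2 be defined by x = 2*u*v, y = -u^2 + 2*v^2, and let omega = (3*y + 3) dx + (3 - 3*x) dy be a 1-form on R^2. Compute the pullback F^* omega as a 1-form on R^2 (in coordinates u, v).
F^* omega = (6*u^2*v - 6*u + 12*v^3 + 6*v) du + (-6*u^3 - 12*u*v^2 + 6*u + 12*v) dv

Using F^*(f dg) = (f ∘ F) d(g ∘ F), substitute each coordinate x_i by F_i(u, v) in f_i, and replace dx_i by d F_i = (∂F_i/∂u) du + (∂F_i/∂v) dv.
  For the x component: f_1(F) = -3*u^2 + 6*v^2 + 3; d F_1 = (2*v) du + (2*u) dv
  For the y component: f_2(F) = -6*u*v + 3; d F_2 = (-2*u) du + (4*v) dv
Combining and collecting du, dv coefficients:
  coeff of du: 6*u^2*v - 6*u + 12*v^3 + 6*v
  coeff of dv: -6*u^3 - 12*u*v^2 + 6*u + 12*v
F^* omega = (6*u^2*v - 6*u + 12*v^3 + 6*v) du + (-6*u^3 - 12*u*v^2 + 6*u + 12*v) dv.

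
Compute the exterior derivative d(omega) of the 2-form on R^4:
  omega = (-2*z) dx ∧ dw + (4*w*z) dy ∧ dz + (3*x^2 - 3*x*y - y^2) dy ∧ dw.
d(omega) = (2) dx ∧ dz ∧ dw + (4*z) dy ∧ dz ∧ dw + (6*x - 3*y) dx ∧ dy ∧ dw

For a 2-form omega = sum_{i<j} g_{ij} dx_i ∧ dx_j, the exterior derivative is
  d(omega) = sum_{i<j} d(g_{ij}) ∧ dx_i ∧ dx_j = sum_{i<j, k} (∂g_{ij}/∂x_k) dx_k ∧ dx_i ∧ dx_j.
Expand each term, using dx_k ∧ dx_i ∧ dx_j = sgn(permutation) dx_{(a)} ∧ dx_{(b)} ∧ dx_{(c)} with (a < b < c) sorted:
  d(-2*z) includes (∂/∂z)(-2*z) dz = (-2) dz, which multiplied by dx ∧ dw gives (2) dx ∧ dz ∧ dw
  d(4*w*z) includes (∂/∂w)(4*w*z) dw = (4*z) dw, which multiplied by dy ∧ dz gives (4*z) dy ∧ dz ∧ dw
  d(3*x^2 - 3*x*y - y^2) includes (∂/∂x)(3*x^2 - 3*x*y - y^2) dx = (6*x - 3*y) dx, which multiplied by dy ∧ dw gives (6*x - 3*y) dx ∧ dy ∧ dw
Collecting like 3-forms: d(omega) = (2) dx ∧ dz ∧ dw + (4*z) dy ∧ dz ∧ dw + (6*x - 3*y) dx ∧ dy ∧ dw.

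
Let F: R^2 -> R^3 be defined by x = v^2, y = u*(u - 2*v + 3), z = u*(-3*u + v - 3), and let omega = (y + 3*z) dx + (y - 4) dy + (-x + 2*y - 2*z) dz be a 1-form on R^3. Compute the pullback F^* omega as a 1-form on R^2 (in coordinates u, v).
F^* omega = (-46*u^3 + 38*u^2*v - 87*u^2 + 4*u*v^2 + 18*u*v - 35*u - v^3 + 3*v^2 + 8*v - 12) du + (u*(6*u^2 - 18*u*v + 6*u + v^2 - 12*v + 8)) dv

Using F^*(f dg) = (f ∘ F) d(g ∘ F), substitute each coordinate x_i by F_i(u, v) in f_i, and replace dx_i by d F_i = (∂F_i/∂u) du + (∂F_i/∂v) dv.
  For the x component: f_1(F) = u*(-8*u + v - 6); d F_1 = (0) du + (2*v) dv
  For the y component: f_2(F) = u^2 - 2*u*v + 3*u - 4; d F_2 = (2*u - 2*v + 3) du + (-2*u) dv
  For the z component: f_3(F) = 8*u^2 - 6*u*v + 12*u - v^2; d F_3 = (-6*u + v - 3) du + (u) dv
Combining and collecting du, dv coefficients:
  coeff of du: -46*u^3 + 38*u^2*v - 87*u^2 + 4*u*v^2 + 18*u*v - 35*u - v^3 + 3*v^2 + 8*v - 12
  coeff of dv: u*(6*u^2 - 18*u*v + 6*u + v^2 - 12*v + 8)
F^* omega = (-46*u^3 + 38*u^2*v - 87*u^2 + 4*u*v^2 + 18*u*v - 35*u - v^3 + 3*v^2 + 8*v - 12) du + (u*(6*u^2 - 18*u*v + 6*u + v^2 - 12*v + 8)) dv.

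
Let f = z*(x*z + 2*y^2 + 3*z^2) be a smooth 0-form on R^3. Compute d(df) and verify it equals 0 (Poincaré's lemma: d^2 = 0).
d(df) = 0

Step 1: df = sum_i (∂f/∂x_i) dx_i = (z^2) dx + (4*y*z) dy + (2*x*z + 2*y^2 + 9*z^2) dz.
Step 2: Apply d again. Using the 1-form formula, the coefficient of dx ∧ dy in d(df) is ∂^2 f/∂x ∂y - ∂^2 f/∂y ∂x = (0) - (0) = 0 (equality of mixed partials for smooth f).
Similarly for dx ∧ dz and dy ∧ dz — all coefficients vanish. So d(df) = 0.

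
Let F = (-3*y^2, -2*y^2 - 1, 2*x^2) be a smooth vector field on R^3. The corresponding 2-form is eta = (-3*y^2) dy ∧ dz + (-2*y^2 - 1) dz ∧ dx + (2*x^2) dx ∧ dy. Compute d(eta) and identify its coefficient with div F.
d(eta) = (-4*y) dx ∧ dy ∧ dz; div F = -4*y

For a 2-form in R^3 of the form above, applying d gives a 3-form with coefficient ∂P/∂x + ∂Q/∂y + ∂R/∂z:
  ∂P/∂x = 0
  ∂Q/∂y = -4*y
  ∂R/∂z = 0
Sum = -4*y, which is exactly div F.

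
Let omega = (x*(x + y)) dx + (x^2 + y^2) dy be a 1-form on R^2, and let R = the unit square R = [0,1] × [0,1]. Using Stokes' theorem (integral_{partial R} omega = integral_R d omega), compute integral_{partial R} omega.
integral_(partial R) omega = 1/2

Stokes: integral_partial_R omega = integral_R d omega with d omega = (∂Q/∂x - ∂P/∂y) dx ∧ dy.
  ∂Q/∂x = 2*x
  ∂P/∂y = x
  integrand = ∂Q/∂x - ∂P/∂y = x.
Integrating over R: integral_0^1 integral_0^1 (x) dx dy = 1/2.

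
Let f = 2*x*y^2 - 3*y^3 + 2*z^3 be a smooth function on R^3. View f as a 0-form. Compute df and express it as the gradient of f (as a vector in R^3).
df = (2*y^2) dx + (y*(4*x - 9*y)) dy + (6*z^2) dz; grad f = (2*y^2, y*(4*x - 9*y), 6*z^2)

For a 0-form f, d f = (∂f/∂x) dx + (∂f/∂y) dy + (∂f/∂z) dz. The components of the vector representation are exactly the entries of grad f in Cartesian coordinates:
  ∂f/∂x = 2*y^2
  ∂f/∂y = y*(4*x - 9*y)
  ∂f/∂z = 6*z^2.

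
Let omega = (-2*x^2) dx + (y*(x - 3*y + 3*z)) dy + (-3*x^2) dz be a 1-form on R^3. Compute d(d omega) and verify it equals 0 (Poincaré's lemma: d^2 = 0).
d(d omega) = 0

Step 1: d omega = sum_{i<j} (∂f_j/∂x_i - ∂f_i/∂x_j) dx_i ∧ dx_j:
  coeff of dx ∧ dy: y
  coeff of dx ∧ dz: -6*x
  coeff of dy ∧ dz: -3*y
Step 2: Apply d again to each 2-form coefficient. The only possible 3-form in R^3 is dx ∧ dy ∧ dz, with coefficient
  ∂(coeff of dy∧dz)/∂x - ∂(coeff of dx∧dz)/∂y + ∂(coeff of dx∧dy)/∂z
  = ∂/∂x (-3*y) - ∂/∂y (-6*x) + ∂/∂z (y).
Each of these terms simplifies to sums of mixed partials that cancel in pairs. The result is 0 (by equality of mixed partials for smooth functions — Schwarz / Clairaut).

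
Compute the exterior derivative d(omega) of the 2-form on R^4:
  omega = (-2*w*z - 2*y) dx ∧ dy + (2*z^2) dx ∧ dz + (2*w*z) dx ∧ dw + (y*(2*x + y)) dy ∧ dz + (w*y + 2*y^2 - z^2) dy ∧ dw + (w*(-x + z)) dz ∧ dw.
d(omega) = (-2*w + 2*y) dx ∧ dy ∧ dz + (-2*z) dx ∧ dy ∧ dw + (-3*w) dx ∧ dz ∧ dw + (2*z) dy ∧ dz ∧ dw

For a 2-form omega = sum_{i<j} g_{ij} dx_i ∧ dx_j, the exterior derivative is
  d(omega) = sum_{i<j} d(g_{ij}) ∧ dx_i ∧ dx_j = sum_{i<j, k} (∂g_{ij}/∂x_k) dx_k ∧ dx_i ∧ dx_j.
Expand each term, using dx_k ∧ dx_i ∧ dx_j = sgn(permutation) dx_{(a)} ∧ dx_{(b)} ∧ dx_{(c)} with (a < b < c) sorted:
  d(-2*w*z - 2*y) includes (∂/∂z)(-2*w*z - 2*y) dz = (-2*w) dz, which multiplied by dx ∧ dy gives (-2*w) dx ∧ dy ∧ dz
  d(-2*w*z - 2*y) includes (∂/∂w)(-2*w*z - 2*y) dw = (-2*z) dw, which multiplied by dx ∧ dy gives (-2*z) dx ∧ dy ∧ dw
  d(2*w*z) includes (∂/∂z)(2*w*z) dz = (2*w) dz, which multiplied by dx ∧ dw gives (-2*w) dx ∧ dz ∧ dw
  d(y*(2*x + y)) includes (∂/∂x)(y*(2*x + y)) dx = (2*y) dx, which multiplied by dy ∧ dz gives (2*y) dx ∧ dy ∧ dz
  d(w*y + 2*y^2 - z^2) includes (∂/∂z)(w*y + 2*y^2 - z^2) dz = (-2*z) dz, which multiplied by dy ∧ dw gives (2*z) dy ∧ dz ∧ dw
  d(w*(-x + z)) includes (∂/∂x)(w*(-x + z)) dx = (-w) dx, which multiplied by dz ∧ dw gives (-w) dx ∧ dz ∧ dw
Collecting like 3-forms: d(omega) = (-2*w + 2*y) dx ∧ dy ∧ dz + (-2*z) dx ∧ dy ∧ dw + (-3*w) dx ∧ dz ∧ dw + (2*z) dy ∧ dz ∧ dw.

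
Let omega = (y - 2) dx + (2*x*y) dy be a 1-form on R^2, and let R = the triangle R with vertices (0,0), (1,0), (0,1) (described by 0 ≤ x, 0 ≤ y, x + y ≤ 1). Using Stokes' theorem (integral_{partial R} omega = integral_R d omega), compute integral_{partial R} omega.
integral_(partial R) omega = -1/6

Stokes: integral_partial_R omega = integral_R d omega with d omega = (∂Q/∂x - ∂P/∂y) dx ∧ dy.
  ∂Q/∂x = 2*y
  ∂P/∂y = 1
  integrand = ∂Q/∂x - ∂P/∂y = 2*y - 1.
Integrating over R: integral_0^1 integral_0^{1-x} (2*y - 1) dy dx = -1/6.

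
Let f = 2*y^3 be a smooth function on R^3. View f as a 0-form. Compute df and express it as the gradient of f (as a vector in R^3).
df = (0) dx + (6*y^2) dy + (0) dz; grad f = (0, 6*y^2, 0)

For a 0-form f, d f = (∂f/∂x) dx + (∂f/∂y) dy + (∂f/∂z) dz. The components of the vector representation are exactly the entries of grad f in Cartesian coordinates:
  ∂f/∂x = 0
  ∂f/∂y = 6*y^2
  ∂f/∂z = 0.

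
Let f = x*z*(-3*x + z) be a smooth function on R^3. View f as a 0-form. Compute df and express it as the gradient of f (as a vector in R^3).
df = (z*(-6*x + z)) dx + (0) dy + (x*(-3*x + 2*z)) dz; grad f = (z*(-6*x + z), 0, x*(-3*x + 2*z))

For a 0-form f, d f = (∂f/∂x) dx + (∂f/∂y) dy + (∂f/∂z) dz. The components of the vector representation are exactly the entries of grad f in Cartesian coordinates:
  ∂f/∂x = z*(-6*x + z)
  ∂f/∂y = 0
  ∂f/∂z = x*(-3*x + 2*z).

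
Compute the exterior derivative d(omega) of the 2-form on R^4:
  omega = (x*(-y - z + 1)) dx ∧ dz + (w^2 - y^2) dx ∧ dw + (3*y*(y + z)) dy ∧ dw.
d(omega) = (x) dx ∧ dy ∧ dz + (2*y) dx ∧ dy ∧ dw + (-3*y) dy ∧ dz ∧ dw

For a 2-form omega = sum_{i<j} g_{ij} dx_i ∧ dx_j, the exterior derivative is
  d(omega) = sum_{i<j} d(g_{ij}) ∧ dx_i ∧ dx_j = sum_{i<j, k} (∂g_{ij}/∂x_k) dx_k ∧ dx_i ∧ dx_j.
Expand each term, using dx_k ∧ dx_i ∧ dx_j = sgn(permutation) dx_{(a)} ∧ dx_{(b)} ∧ dx_{(c)} with (a < b < c) sorted:
  d(x*(-y - z + 1)) includes (∂/∂y)(x*(-y - z + 1)) dy = (-x) dy, which multiplied by dx ∧ dz gives (x) dx ∧ dy ∧ dz
  d(w^2 - y^2) includes (∂/∂y)(w^2 - y^2) dy = (-2*y) dy, which multiplied by dx ∧ dw gives (2*y) dx ∧ dy ∧ dw
  d(3*y*(y + z)) includes (∂/∂z)(3*y*(y + z)) dz = (3*y) dz, which multiplied by dy ∧ dw gives (-3*y) dy ∧ dz ∧ dw
Collecting like 3-forms: d(omega) = (x) dx ∧ dy ∧ dz + (2*y) dx ∧ dy ∧ dw + (-3*y) dy ∧ dz ∧ dw.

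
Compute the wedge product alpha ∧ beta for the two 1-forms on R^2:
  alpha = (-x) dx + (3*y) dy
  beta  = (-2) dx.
alpha ∧ beta = (6*y) dx ∧ dy

Distribute the wedge, using dx_i ∧ dx_j = -dx_j ∧ dx_i and dx_i ∧ dx_i = 0. For each pair (i, j) with i < j, the coefficient of dx_i ∧ dx_j in alpha ∧ beta is (alpha_i * beta_j - alpha_j * beta_i). Collecting: alpha ∧ beta = (6*y) dx ∧ dy.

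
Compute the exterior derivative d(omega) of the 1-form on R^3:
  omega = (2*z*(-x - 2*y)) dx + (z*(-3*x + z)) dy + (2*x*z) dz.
d(omega) = (z) dx ∧ dy + (2*x + 4*y + 2*z) dx ∧ dz + (3*x - 2*z) dy ∧ dz

For a 1-form omega = sum_i f_i dx_i, the exterior derivative is
  d(omega) = sum_{i < j} (∂f_j/∂x_i - ∂f_i/∂x_j) dx_i ∧ dx_j.
  coefficient of dx ∧ dy: ∂f_2/∂x - ∂f_1/∂y = ∂(z*(-3*x + z))/∂x - ∂(2*z*(-x - 2*y))/∂y = z
  coefficient of dx ∧ dz: ∂f_3/∂x - ∂f_1/∂z = ∂(2*x*z)/∂x - ∂(2*z*(-x - 2*y))/∂z = 2*x + 4*y + 2*z
  coefficient of dy ∧ dz: ∂f_3/∂y - ∂f_2/∂z = ∂(2*x*z)/∂y - ∂(z*(-3*x + z))/∂z = 3*x - 2*z
Assembling: d(omega) = (z) dx ∧ dy + (2*x + 4*y + 2*z) dx ∧ dz + (3*x - 2*z) dy ∧ dz.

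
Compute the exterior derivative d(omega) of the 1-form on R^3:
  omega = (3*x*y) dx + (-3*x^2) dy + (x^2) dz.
d(omega) = (-9*x) dx ∧ dy + (2*x) dx ∧ dz

For a 1-form omega = sum_i f_i dx_i, the exterior derivative is
  d(omega) = sum_{i < j} (∂f_j/∂x_i - ∂f_i/∂x_j) dx_i ∧ dx_j.
  coefficient of dx ∧ dy: ∂f_2/∂x - ∂f_1/∂y = ∂(-3*x^2)/∂x - ∂(3*x*y)/∂y = -9*x
  coefficient of dx ∧ dz: ∂f_3/∂x - ∂f_1/∂z = ∂(x^2)/∂x - ∂(3*x*y)/∂z = 2*x
Assembling: d(omega) = (-9*x) dx ∧ dy + (2*x) dx ∧ dz.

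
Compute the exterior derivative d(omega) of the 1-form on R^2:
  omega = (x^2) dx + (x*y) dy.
d(omega) = (y) dx ∧ dy

For a 1-form omega = sum_i f_i dx_i, the exterior derivative is
  d(omega) = sum_{i < j} (∂f_j/∂x_i - ∂f_i/∂x_j) dx_i ∧ dx_j.
  coefficient of dx ∧ dy: ∂f_2/∂x - ∂f_1/∂y = ∂(x*y)/∂x - ∂(x^2)/∂y = y
Assembling: d(omega) = (y) dx ∧ dy.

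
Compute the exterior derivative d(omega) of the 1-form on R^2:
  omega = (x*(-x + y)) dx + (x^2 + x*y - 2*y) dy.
d(omega) = (x + y) dx ∧ dy

For a 1-form omega = sum_i f_i dx_i, the exterior derivative is
  d(omega) = sum_{i < j} (∂f_j/∂x_i - ∂f_i/∂x_j) dx_i ∧ dx_j.
  coefficient of dx ∧ dy: ∂f_2/∂x - ∂f_1/∂y = ∂(x^2 + x*y - 2*y)/∂x - ∂(x*(-x + y))/∂y = x + y
Assembling: d(omega) = (x + y) dx ∧ dy.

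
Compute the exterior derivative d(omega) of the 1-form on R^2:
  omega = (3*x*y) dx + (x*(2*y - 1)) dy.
d(omega) = (-3*x + 2*y - 1) dx ∧ dy

For a 1-form omega = sum_i f_i dx_i, the exterior derivative is
  d(omega) = sum_{i < j} (∂f_j/∂x_i - ∂f_i/∂x_j) dx_i ∧ dx_j.
  coefficient of dx ∧ dy: ∂f_2/∂x - ∂f_1/∂y = ∂(x*(2*y - 1))/∂x - ∂(3*x*y)/∂y = -3*x + 2*y - 1
Assembling: d(omega) = (-3*x + 2*y - 1) dx ∧ dy.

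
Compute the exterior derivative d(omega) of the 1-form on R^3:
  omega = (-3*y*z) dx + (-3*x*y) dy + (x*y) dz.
d(omega) = (-3*y + 3*z) dx ∧ dy + (4*y) dx ∧ dz + (x) dy ∧ dz

For a 1-form omega = sum_i f_i dx_i, the exterior derivative is
  d(omega) = sum_{i < j} (∂f_j/∂x_i - ∂f_i/∂x_j) dx_i ∧ dx_j.
  coefficient of dx ∧ dy: ∂f_2/∂x - ∂f_1/∂y = ∂(-3*x*y)/∂x - ∂(-3*y*z)/∂y = -3*y + 3*z
  coefficient of dx ∧ dz: ∂f_3/∂x - ∂f_1/∂z = ∂(x*y)/∂x - ∂(-3*y*z)/∂z = 4*y
  coefficient of dy ∧ dz: ∂f_3/∂y - ∂f_2/∂z = ∂(x*y)/∂y - ∂(-3*x*y)/∂z = x
Assembling: d(omega) = (-3*y + 3*z) dx ∧ dy + (4*y) dx ∧ dz + (x) dy ∧ dz.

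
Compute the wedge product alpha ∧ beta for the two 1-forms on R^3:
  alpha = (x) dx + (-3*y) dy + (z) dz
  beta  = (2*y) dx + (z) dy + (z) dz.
alpha ∧ beta = (x*z + 6*y^2) dx ∧ dy + (z*(x - 2*y)) dx ∧ dz + (-z*(3*y + z)) dy ∧ dz

Distribute the wedge, using dx_i ∧ dx_j = -dx_j ∧ dx_i and dx_i ∧ dx_i = 0. For each pair (i, j) with i < j, the coefficient of dx_i ∧ dx_j in alpha ∧ beta is (alpha_i * beta_j - alpha_j * beta_i). Collecting: alpha ∧ beta = (x*z + 6*y^2) dx ∧ dy + (z*(x - 2*y)) dx ∧ dz + (-z*(3*y + z)) dy ∧ dz.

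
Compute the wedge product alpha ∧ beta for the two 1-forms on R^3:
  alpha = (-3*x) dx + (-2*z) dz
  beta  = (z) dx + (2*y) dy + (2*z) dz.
alpha ∧ beta = (-6*x*y) dx ∧ dy + (2*z*(-3*x + z)) dx ∧ dz + (4*y*z) dy ∧ dz

Distribute the wedge, using dx_i ∧ dx_j = -dx_j ∧ dx_i and dx_i ∧ dx_i = 0. For each pair (i, j) with i < j, the coefficient of dx_i ∧ dx_j in alpha ∧ beta is (alpha_i * beta_j - alpha_j * beta_i). Collecting: alpha ∧ beta = (-6*x*y) dx ∧ dy + (2*z*(-3*x + z)) dx ∧ dz + (4*y*z) dy ∧ dz.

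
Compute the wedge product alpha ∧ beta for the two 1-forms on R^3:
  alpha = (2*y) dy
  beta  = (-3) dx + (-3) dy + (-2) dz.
alpha ∧ beta = (6*y) dx ∧ dy + (-4*y) dy ∧ dz

Distribute the wedge, using dx_i ∧ dx_j = -dx_j ∧ dx_i and dx_i ∧ dx_i = 0. For each pair (i, j) with i < j, the coefficient of dx_i ∧ dx_j in alpha ∧ beta is (alpha_i * beta_j - alpha_j * beta_i). Collecting: alpha ∧ beta = (6*y) dx ∧ dy + (-4*y) dy ∧ dz.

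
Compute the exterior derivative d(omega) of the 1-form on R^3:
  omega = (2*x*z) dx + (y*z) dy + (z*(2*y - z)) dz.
d(omega) = (-2*x) dx ∧ dz + (-y + 2*z) dy ∧ dz

For a 1-form omega = sum_i f_i dx_i, the exterior derivative is
  d(omega) = sum_{i < j} (∂f_j/∂x_i - ∂f_i/∂x_j) dx_i ∧ dx_j.
  coefficient of dx ∧ dz: ∂f_3/∂x - ∂f_1/∂z = ∂(z*(2*y - z))/∂x - ∂(2*x*z)/∂z = -2*x
  coefficient of dy ∧ dz: ∂f_3/∂y - ∂f_2/∂z = ∂(z*(2*y - z))/∂y - ∂(y*z)/∂z = -y + 2*z
Assembling: d(omega) = (-2*x) dx ∧ dz + (-y + 2*z) dy ∧ dz.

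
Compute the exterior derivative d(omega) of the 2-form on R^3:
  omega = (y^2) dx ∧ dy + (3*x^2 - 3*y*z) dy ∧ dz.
d(omega) = (6*x) dx ∧ dy ∧ dz

For a 2-form omega = sum_{i<j} g_{ij} dx_i ∧ dx_j, the exterior derivative is
  d(omega) = sum_{i<j} d(g_{ij}) ∧ dx_i ∧ dx_j = sum_{i<j, k} (∂g_{ij}/∂x_k) dx_k ∧ dx_i ∧ dx_j.
Expand each term, using dx_k ∧ dx_i ∧ dx_j = sgn(permutation) dx_{(a)} ∧ dx_{(b)} ∧ dx_{(c)} with (a < b < c) sorted:
  d(3*x^2 - 3*y*z) includes (∂/∂x)(3*x^2 - 3*y*z) dx = (6*x) dx, which multiplied by dy ∧ dz gives (6*x) dx ∧ dy ∧ dz
Collecting like 3-forms: d(omega) = (6*x) dx ∧ dy ∧ dz.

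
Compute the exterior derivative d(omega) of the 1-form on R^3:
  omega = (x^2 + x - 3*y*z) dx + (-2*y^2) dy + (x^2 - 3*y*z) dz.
d(omega) = (3*z) dx ∧ dy + (2*x + 3*y) dx ∧ dz + (-3*z) dy ∧ dz

For a 1-form omega = sum_i f_i dx_i, the exterior derivative is
  d(omega) = sum_{i < j} (∂f_j/∂x_i - ∂f_i/∂x_j) dx_i ∧ dx_j.
  coefficient of dx ∧ dy: ∂f_2/∂x - ∂f_1/∂y = ∂(-2*y^2)/∂x - ∂(x^2 + x - 3*y*z)/∂y = 3*z
  coefficient of dx ∧ dz: ∂f_3/∂x - ∂f_1/∂z = ∂(x^2 - 3*y*z)/∂x - ∂(x^2 + x - 3*y*z)/∂z = 2*x + 3*y
  coefficient of dy ∧ dz: ∂f_3/∂y - ∂f_2/∂z = ∂(x^2 - 3*y*z)/∂y - ∂(-2*y^2)/∂z = -3*z
Assembling: d(omega) = (3*z) dx ∧ dy + (2*x + 3*y) dx ∧ dz + (-3*z) dy ∧ dz.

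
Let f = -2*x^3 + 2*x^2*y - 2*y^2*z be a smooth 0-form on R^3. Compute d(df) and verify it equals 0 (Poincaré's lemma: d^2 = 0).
d(df) = 0

Step 1: df = sum_i (∂f/∂x_i) dx_i = (2*x*(-3*x + 2*y)) dx + (2*x^2 - 4*y*z) dy + (-2*y^2) dz.
Step 2: Apply d again. Using the 1-form formula, the coefficient of dx ∧ dy in d(df) is ∂^2 f/∂x ∂y - ∂^2 f/∂y ∂x = (4*x) - (4*x) = 0 (equality of mixed partials for smooth f).
Similarly for dx ∧ dz and dy ∧ dz — all coefficients vanish. So d(df) = 0.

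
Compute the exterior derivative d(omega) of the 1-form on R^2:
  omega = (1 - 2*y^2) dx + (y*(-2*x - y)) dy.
d(omega) = (2*y) dx ∧ dy

For a 1-form omega = sum_i f_i dx_i, the exterior derivative is
  d(omega) = sum_{i < j} (∂f_j/∂x_i - ∂f_i/∂x_j) dx_i ∧ dx_j.
  coefficient of dx ∧ dy: ∂f_2/∂x - ∂f_1/∂y = ∂(y*(-2*x - y))/∂x - ∂(1 - 2*y^2)/∂y = 2*y
Assembling: d(omega) = (2*y) dx ∧ dy.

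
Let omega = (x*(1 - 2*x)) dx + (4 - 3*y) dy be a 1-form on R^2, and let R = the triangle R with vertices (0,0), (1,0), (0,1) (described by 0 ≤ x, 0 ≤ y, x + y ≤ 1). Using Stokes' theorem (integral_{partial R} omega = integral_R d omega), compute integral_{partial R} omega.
integral_(partial R) omega = 0

Stokes: integral_partial_R omega = integral_R d omega with d omega = (∂Q/∂x - ∂P/∂y) dx ∧ dy.
  ∂Q/∂x = 0
  ∂P/∂y = 0
  integrand = ∂Q/∂x - ∂P/∂y = 0.
Integrating over R: integral_0^1 integral_0^{1-x} (0) dy dx = 0.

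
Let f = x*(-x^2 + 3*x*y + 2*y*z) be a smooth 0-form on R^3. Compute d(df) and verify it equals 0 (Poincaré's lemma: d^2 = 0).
d(df) = 0

Step 1: df = sum_i (∂f/∂x_i) dx_i = (-3*x^2 + 6*x*y + 2*y*z) dx + (x*(3*x + 2*z)) dy + (2*x*y) dz.
Step 2: Apply d again. Using the 1-form formula, the coefficient of dx ∧ dy in d(df) is ∂^2 f/∂x ∂y - ∂^2 f/∂y ∂x = (6*x + 2*z) - (6*x + 2*z) = 0 (equality of mixed partials for smooth f).
Similarly for dx ∧ dz and dy ∧ dz — all coefficients vanish. So d(df) = 0.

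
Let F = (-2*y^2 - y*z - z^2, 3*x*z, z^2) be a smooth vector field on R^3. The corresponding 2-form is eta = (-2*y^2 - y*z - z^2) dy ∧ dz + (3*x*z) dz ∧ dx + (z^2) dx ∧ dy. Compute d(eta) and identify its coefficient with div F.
d(eta) = (2*z) dx ∧ dy ∧ dz; div F = 2*z

For a 2-form in R^3 of the form above, applying d gives a 3-form with coefficient ∂P/∂x + ∂Q/∂y + ∂R/∂z:
  ∂P/∂x = 0
  ∂Q/∂y = 0
  ∂R/∂z = 2*z
Sum = 2*z, which is exactly div F.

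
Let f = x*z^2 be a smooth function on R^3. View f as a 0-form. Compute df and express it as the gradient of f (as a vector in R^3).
df = (z^2) dx + (0) dy + (2*x*z) dz; grad f = (z^2, 0, 2*x*z)

For a 0-form f, d f = (∂f/∂x) dx + (∂f/∂y) dy + (∂f/∂z) dz. The components of the vector representation are exactly the entries of grad f in Cartesian coordinates:
  ∂f/∂x = z^2
  ∂f/∂y = 0
  ∂f/∂z = 2*x*z.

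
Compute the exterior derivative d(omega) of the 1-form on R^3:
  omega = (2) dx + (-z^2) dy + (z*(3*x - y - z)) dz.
d(omega) = (3*z) dx ∧ dz + (z) dy ∧ dz

For a 1-form omega = sum_i f_i dx_i, the exterior derivative is
  d(omega) = sum_{i < j} (∂f_j/∂x_i - ∂f_i/∂x_j) dx_i ∧ dx_j.
  coefficient of dx ∧ dz: ∂f_3/∂x - ∂f_1/∂z = ∂(z*(3*x - y - z))/∂x - ∂(2)/∂z = 3*z
  coefficient of dy ∧ dz: ∂f_3/∂y - ∂f_2/∂z = ∂(z*(3*x - y - z))/∂y - ∂(-z^2)/∂z = z
Assembling: d(omega) = (3*z) dx ∧ dz + (z) dy ∧ dz.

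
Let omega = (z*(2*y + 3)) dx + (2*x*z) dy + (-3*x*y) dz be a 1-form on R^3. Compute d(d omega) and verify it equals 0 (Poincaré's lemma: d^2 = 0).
d(d omega) = 0

Step 1: d omega = sum_{i<j} (∂f_j/∂x_i - ∂f_i/∂x_j) dx_i ∧ dx_j:
  coeff of dx ∧ dy: 0
  coeff of dx ∧ dz: -5*y - 3
  coeff of dy ∧ dz: -5*x
Step 2: Apply d again to each 2-form coefficient. The only possible 3-form in R^3 is dx ∧ dy ∧ dz, with coefficient
  ∂(coeff of dy∧dz)/∂x - ∂(coeff of dx∧dz)/∂y + ∂(coeff of dx∧dy)/∂z
  = ∂/∂x (-5*x) - ∂/∂y (-5*y - 3) + ∂/∂z (0).
Each of these terms simplifies to sums of mixed partials that cancel in pairs. The result is 0 (by equality of mixed partials for smooth functions — Schwarz / Clairaut).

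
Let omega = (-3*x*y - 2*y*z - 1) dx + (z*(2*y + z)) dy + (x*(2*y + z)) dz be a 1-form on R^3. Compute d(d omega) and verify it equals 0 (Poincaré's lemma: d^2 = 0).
d(d omega) = 0

Step 1: d omega = sum_{i<j} (∂f_j/∂x_i - ∂f_i/∂x_j) dx_i ∧ dx_j:
  coeff of dx ∧ dy: 3*x + 2*z
  coeff of dx ∧ dz: 4*y + z
  coeff of dy ∧ dz: 2*x - 2*y - 2*z
Step 2: Apply d again to each 2-form coefficient. The only possible 3-form in R^3 is dx ∧ dy ∧ dz, with coefficient
  ∂(coeff of dy∧dz)/∂x - ∂(coeff of dx∧dz)/∂y + ∂(coeff of dx∧dy)/∂z
  = ∂/∂x (2*x - 2*y - 2*z) - ∂/∂y (4*y + z) + ∂/∂z (3*x + 2*z).
Each of these terms simplifies to sums of mixed partials that cancel in pairs. The result is 0 (by equality of mixed partials for smooth functions — Schwarz / Clairaut).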